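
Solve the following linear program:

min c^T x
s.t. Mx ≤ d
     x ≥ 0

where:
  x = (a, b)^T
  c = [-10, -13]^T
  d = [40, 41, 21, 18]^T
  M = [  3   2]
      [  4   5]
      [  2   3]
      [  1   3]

Evaluate the objective at each vertex of the feasible region:
  z(0, 0) = 0
  z(10.25, 0) = -102.5
  z(9, 1) = -103  ←
  z(3, 5) = -95
  z(0, 6) = -78
The minimum is at a = 9, b = 1.

a = 9, b = 1, z = -103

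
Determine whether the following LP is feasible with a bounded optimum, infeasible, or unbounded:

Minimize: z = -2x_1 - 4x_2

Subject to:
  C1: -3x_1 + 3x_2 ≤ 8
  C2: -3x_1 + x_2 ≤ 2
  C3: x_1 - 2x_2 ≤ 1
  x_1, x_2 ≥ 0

Unbounded (objective can decrease without bound)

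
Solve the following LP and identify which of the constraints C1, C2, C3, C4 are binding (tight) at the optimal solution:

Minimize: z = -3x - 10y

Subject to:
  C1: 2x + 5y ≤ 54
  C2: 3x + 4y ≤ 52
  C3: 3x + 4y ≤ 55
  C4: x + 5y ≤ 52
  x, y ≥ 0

At x = 2, y = 10, compute slack b - a·x for each constraint:
  C1: 54 − 54 = 0  (binding)
  C2: 52 − 46 = 6  (slack)
  C3: 55 − 46 = 9  (slack)
  C4: 52 − 52 = 0  (binding)

Optimal: x = 2, y = 10
Binding: C1, C4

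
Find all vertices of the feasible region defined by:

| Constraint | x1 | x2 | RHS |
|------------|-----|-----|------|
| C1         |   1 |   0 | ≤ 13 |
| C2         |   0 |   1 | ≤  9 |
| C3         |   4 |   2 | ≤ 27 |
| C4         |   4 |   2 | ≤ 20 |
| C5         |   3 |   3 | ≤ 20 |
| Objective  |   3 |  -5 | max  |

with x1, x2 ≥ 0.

(0, 0), (5, 0), (3.333, 3.333), (0, 6.667)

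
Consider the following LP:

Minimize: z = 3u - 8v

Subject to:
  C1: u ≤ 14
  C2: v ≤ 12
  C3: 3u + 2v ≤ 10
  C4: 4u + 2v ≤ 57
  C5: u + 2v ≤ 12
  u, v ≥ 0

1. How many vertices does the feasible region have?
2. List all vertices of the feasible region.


1. 3
2. (0, 0), (3.333, 0), (0, 5)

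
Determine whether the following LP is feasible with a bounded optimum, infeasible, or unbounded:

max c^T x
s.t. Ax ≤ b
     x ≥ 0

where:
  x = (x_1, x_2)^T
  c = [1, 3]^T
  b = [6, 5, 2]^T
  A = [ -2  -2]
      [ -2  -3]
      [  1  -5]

Unbounded (objective can increase without bound)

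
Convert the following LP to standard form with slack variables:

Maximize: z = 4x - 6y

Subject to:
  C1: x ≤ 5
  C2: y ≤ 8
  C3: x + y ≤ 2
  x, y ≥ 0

max z = 4x - 6y

s.t.
  x + s1 = 5
  y + s2 = 8
  x + y + s3 = 2
  x, y, s1, s2, s3 ≥ 0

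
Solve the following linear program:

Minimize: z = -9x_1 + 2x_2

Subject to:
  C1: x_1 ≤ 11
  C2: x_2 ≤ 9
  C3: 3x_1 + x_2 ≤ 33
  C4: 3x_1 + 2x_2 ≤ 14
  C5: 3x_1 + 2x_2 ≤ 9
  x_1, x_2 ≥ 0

Evaluate the objective at each vertex of the feasible region:
  z(0, 0) = 0
  z(3, 0) = -27  ←
  z(0, 4.5) = 9
The minimum is at x_1 = 3, x_2 = 0.

x_1 = 3, x_2 = 0, z = -27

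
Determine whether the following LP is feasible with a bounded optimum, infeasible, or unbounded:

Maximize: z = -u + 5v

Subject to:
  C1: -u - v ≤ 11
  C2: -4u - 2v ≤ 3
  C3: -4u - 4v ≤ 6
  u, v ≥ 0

Unbounded (objective can increase without bound)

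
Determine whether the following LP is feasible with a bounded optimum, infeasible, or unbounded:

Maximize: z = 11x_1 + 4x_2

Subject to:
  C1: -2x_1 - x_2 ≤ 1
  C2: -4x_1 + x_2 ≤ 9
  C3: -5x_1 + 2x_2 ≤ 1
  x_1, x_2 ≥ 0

Unbounded (objective can increase without bound)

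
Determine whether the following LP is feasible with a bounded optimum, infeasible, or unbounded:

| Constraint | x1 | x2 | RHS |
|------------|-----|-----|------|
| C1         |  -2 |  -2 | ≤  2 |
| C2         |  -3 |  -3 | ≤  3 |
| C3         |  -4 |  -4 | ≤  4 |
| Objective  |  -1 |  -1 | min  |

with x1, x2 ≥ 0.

Unbounded (objective can decrease without bound)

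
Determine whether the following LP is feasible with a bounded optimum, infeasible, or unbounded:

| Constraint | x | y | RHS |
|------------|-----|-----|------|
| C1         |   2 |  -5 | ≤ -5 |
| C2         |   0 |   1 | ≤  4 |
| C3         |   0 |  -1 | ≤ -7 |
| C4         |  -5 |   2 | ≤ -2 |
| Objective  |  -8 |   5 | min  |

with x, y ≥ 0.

Infeasible (no feasible solution exists)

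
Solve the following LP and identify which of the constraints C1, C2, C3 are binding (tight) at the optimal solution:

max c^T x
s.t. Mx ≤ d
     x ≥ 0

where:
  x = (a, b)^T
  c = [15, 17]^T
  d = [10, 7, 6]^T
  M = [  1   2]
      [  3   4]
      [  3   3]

At a = 1, b = 1, compute slack b - a·x for each constraint:
  C1: 10 − 3 = 7  (slack)
  C2: 7 − 7 = 0  (binding)
  C3: 6 − 6 = 0  (binding)

Optimal: a = 1, b = 1
Binding: C2, C3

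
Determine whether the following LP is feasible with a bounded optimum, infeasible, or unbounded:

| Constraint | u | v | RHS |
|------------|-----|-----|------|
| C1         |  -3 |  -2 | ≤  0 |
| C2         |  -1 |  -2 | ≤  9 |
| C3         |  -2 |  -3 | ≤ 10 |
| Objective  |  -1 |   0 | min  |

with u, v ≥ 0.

Unbounded (objective can decrease without bound)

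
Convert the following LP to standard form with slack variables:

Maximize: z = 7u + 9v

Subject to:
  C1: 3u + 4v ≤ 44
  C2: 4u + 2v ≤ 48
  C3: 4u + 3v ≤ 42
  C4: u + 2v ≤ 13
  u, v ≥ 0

max z = 7u + 9v

s.t.
  3u + 4v + s1 = 44
  4u + 2v + s2 = 48
  4u + 3v + s3 = 42
  u + 2v + s4 = 13
  u, v, s1, s2, s3, s4 ≥ 0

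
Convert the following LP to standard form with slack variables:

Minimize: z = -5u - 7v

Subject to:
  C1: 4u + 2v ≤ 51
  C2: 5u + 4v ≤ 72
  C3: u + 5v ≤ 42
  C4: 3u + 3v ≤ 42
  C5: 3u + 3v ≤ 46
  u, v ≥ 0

min z = -5u - 7v

s.t.
  4u + 2v + s1 = 51
  5u + 4v + s2 = 72
  u + 5v + s3 = 42
  3u + 3v + s4 = 42
  3u + 3v + s5 = 46
  u, v, s1, s2, s3, s4, s5 ≥ 0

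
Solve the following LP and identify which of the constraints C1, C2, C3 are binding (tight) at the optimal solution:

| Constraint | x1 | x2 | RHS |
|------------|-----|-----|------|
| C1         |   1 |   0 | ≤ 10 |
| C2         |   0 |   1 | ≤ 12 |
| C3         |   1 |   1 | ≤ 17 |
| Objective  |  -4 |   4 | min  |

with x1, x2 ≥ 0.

At x1 = 10, x2 = 0, compute slack b - a·x for each constraint:
  C1: 10 − 10 = 0  (binding)
  C2: 12 − 0 = 12  (slack)
  C3: 17 − 10 = 7  (slack)

Optimal: x1 = 10, x2 = 0
Binding: C1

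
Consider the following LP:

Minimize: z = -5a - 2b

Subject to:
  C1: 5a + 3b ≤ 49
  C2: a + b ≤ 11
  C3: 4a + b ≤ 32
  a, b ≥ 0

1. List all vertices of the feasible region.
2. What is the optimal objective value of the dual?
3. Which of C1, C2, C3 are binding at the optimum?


1. (0, 0), (8, 0), (7, 4), (0, 11)
2. -43
3. C2, C3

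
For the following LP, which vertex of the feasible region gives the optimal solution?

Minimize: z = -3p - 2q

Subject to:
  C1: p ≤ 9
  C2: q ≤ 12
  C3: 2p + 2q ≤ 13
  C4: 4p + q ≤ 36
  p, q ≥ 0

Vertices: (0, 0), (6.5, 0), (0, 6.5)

Evaluate the objective at each vertex of the feasible region:
  z(0, 0) = 0
  z(6.5, 0) = -19.5  ←
  z(0, 6.5) = -13
The minimum is at p = 6.5, q = 0.

(6.5, 0)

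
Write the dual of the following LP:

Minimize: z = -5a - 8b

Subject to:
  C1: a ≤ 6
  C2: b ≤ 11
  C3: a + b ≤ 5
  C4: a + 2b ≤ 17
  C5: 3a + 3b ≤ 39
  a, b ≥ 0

Primal min cᵀx s.t. Ax ≤ b, x ≥ 0  →  Dual max −bᵀy s.t. Aᵀy ≥ −c, y ≥ 0.

Maximize: z = -6y1 - 11y2 - 5y3 - 17y4 - 39y5

Subject to:
  y1 + y3 + y4 + 3y5 ≥ 5
  y2 + y3 + 2y4 + 3y5 ≥ 8
  y1, y2, y3, y4, y5 ≥ 0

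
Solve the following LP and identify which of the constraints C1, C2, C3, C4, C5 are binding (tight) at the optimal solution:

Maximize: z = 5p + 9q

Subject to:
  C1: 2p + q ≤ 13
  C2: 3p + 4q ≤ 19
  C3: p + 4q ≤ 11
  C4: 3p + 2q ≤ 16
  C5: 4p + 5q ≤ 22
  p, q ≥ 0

At p = 3, q = 2, compute slack b - a·x for each constraint:
  C1: 13 − 8 = 5  (slack)
  C2: 19 − 17 = 2  (slack)
  C3: 11 − 11 = 0  (binding)
  C4: 16 − 13 = 3  (slack)
  C5: 22 − 22 = 0  (binding)

Optimal: p = 3, q = 2
Binding: C3, C5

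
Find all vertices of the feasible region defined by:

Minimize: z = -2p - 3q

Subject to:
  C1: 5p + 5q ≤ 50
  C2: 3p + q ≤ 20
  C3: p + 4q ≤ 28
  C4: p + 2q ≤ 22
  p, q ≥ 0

(0, 0), (6.667, 0), (5, 5), (4, 6), (0, 7)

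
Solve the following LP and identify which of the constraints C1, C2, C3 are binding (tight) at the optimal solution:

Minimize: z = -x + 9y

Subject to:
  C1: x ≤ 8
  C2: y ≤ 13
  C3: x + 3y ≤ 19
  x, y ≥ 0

At x = 8, y = 0, compute slack b - a·x for each constraint:
  C1: 8 − 8 = 0  (binding)
  C2: 13 − 0 = 13  (slack)
  C3: 19 − 8 = 11  (slack)

Optimal: x = 8, y = 0
Binding: C1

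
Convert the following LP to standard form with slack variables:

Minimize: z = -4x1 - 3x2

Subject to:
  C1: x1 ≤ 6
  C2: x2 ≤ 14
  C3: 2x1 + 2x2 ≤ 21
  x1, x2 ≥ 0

min z = -4x1 - 3x2

s.t.
  x1 + s1 = 6
  x2 + s2 = 14
  2x1 + 2x2 + s3 = 21
  x1, x2, s1, s2, s3 ≥ 0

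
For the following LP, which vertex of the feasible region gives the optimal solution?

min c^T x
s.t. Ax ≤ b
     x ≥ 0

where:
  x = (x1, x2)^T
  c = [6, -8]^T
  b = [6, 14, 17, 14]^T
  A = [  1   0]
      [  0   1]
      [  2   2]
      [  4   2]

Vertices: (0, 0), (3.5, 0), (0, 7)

Evaluate the objective at each vertex of the feasible region:
  z(0, 0) = 0
  z(3.5, 0) = 21
  z(0, 7) = -56  ←
The minimum is at x1 = 0, x2 = 7.

(0, 7)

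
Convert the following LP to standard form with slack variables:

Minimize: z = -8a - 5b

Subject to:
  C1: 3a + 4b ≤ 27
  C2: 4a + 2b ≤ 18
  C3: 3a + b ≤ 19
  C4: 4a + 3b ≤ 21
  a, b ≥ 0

min z = -8a - 5b

s.t.
  3a + 4b + s1 = 27
  4a + 2b + s2 = 18
  3a + b + s3 = 19
  4a + 3b + s4 = 21
  a, b, s1, s2, s3, s4 ≥ 0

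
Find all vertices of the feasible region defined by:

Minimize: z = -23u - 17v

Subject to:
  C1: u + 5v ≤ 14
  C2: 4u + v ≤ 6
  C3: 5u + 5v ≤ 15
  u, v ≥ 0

(0, 0), (1.5, 0), (1, 2), (0.25, 2.75), (0, 2.8)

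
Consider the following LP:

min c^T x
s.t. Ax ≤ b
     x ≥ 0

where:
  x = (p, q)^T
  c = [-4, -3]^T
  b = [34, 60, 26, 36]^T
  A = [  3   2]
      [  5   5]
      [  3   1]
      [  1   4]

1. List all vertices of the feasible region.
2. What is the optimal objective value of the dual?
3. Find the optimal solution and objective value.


1. (0, 0), (8.667, 0), (7, 5), (4, 8), (0, 9)
2. -43
3. p = 7, q = 5, z = -43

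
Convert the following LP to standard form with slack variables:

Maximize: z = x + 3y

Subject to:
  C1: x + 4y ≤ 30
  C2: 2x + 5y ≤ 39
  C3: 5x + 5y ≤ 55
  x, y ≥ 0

max z = x + 3y

s.t.
  x + 4y + s1 = 30
  2x + 5y + s2 = 39
  5x + 5y + s3 = 55
  x, y, s1, s2, s3 ≥ 0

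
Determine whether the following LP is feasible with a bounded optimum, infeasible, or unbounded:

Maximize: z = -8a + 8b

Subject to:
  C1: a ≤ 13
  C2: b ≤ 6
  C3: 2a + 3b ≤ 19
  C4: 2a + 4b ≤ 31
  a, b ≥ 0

Feasible with a bounded optimal solution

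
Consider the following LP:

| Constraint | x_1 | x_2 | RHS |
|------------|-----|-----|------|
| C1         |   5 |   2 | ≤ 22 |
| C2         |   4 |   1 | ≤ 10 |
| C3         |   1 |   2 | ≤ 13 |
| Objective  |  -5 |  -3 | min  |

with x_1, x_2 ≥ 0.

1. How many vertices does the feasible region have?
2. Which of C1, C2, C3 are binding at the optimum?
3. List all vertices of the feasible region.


1. 4
2. C2, C3
3. (0, 0), (2.5, 0), (1, 6), (0, 6.5)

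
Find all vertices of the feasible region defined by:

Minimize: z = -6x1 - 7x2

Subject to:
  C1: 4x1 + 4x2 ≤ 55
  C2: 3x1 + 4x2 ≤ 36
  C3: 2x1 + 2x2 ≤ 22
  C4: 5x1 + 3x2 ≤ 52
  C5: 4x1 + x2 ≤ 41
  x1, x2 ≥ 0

(0, 0), (10.25, 0), (10.14, 0.4286), (9.5, 1.5), (8, 3), (0, 9)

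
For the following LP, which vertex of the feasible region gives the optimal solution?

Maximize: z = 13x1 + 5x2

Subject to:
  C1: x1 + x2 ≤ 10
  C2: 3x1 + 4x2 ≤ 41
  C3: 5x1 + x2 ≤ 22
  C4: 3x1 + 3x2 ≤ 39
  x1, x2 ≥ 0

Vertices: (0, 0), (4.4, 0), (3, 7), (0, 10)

Evaluate the objective at each vertex of the feasible region:
  z(0, 0) = 0
  z(4.4, 0) = 57.2
  z(3, 7) = 74  ←
  z(0, 10) = 50
The maximum is at x1 = 3, x2 = 7.

(3, 7)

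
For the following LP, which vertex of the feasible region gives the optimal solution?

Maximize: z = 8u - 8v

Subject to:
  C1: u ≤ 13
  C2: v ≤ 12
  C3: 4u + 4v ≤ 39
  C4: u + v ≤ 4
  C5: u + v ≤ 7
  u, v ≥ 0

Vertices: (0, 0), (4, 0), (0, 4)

Evaluate the objective at each vertex of the feasible region:
  z(0, 0) = 0
  z(4, 0) = 32  ←
  z(0, 4) = -32
The maximum is at u = 4, v = 0.

(4, 0)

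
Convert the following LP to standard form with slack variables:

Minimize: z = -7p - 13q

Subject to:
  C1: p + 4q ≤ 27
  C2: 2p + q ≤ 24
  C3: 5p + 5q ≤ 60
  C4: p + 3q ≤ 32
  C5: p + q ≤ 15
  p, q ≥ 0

min z = -7p - 13q

s.t.
  p + 4q + s1 = 27
  2p + q + s2 = 24
  5p + 5q + s3 = 60
  p + 3q + s4 = 32
  p + q + s5 = 15
  p, q, s1, s2, s3, s4, s5 ≥ 0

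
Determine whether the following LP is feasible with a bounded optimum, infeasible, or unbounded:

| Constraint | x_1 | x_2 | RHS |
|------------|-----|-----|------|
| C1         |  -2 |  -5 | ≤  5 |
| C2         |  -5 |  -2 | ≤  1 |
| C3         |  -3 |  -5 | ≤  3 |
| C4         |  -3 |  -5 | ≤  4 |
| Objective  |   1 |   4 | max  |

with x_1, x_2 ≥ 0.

Unbounded (objective can increase without bound)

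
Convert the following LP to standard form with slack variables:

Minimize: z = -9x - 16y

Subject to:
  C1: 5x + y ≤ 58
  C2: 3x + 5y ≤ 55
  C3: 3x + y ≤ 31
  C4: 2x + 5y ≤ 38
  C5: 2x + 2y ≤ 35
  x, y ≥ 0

min z = -9x - 16y

s.t.
  5x + y + s1 = 58
  3x + 5y + s2 = 55
  3x + y + s3 = 31
  2x + 5y + s4 = 38
  2x + 2y + s5 = 35
  x, y, s1, s2, s3, s4, s5 ≥ 0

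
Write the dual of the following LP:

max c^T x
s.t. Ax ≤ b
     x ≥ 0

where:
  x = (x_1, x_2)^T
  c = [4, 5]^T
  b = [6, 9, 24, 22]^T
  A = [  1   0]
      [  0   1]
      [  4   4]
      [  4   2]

Primal max cᵀx s.t. Ax ≤ b, x ≥ 0  →  Dual min bᵀy s.t. Aᵀy ≥ c, y ≥ 0.

Minimize: z = 6y1 + 9y2 + 24y3 + 22y4

Subject to:
  y1 + 4y3 + 4y4 ≥ 4
  y2 + 4y3 + 2y4 ≥ 5
  y1, y2, y3, y4 ≥ 0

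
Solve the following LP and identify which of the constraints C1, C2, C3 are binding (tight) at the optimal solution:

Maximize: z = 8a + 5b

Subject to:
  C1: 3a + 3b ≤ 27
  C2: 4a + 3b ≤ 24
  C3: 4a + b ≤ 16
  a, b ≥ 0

At a = 3, b = 4, compute slack b - a·x for each constraint:
  C1: 27 − 21 = 6  (slack)
  C2: 24 − 24 = 0  (binding)
  C3: 16 − 16 = 0  (binding)

Optimal: a = 3, b = 4
Binding: C2, C3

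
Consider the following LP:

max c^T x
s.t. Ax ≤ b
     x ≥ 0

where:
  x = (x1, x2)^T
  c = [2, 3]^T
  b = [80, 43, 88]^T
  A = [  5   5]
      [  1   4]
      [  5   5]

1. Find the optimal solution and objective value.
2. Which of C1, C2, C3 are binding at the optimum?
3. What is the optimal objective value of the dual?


1. x1 = 7, x2 = 9, z = 41
2. C1, C2
3. 41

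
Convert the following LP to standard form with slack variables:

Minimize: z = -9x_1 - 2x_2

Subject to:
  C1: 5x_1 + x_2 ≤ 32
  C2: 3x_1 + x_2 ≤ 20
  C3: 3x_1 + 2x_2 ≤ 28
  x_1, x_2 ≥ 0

min z = -9x_1 - 2x_2

s.t.
  5x_1 + x_2 + s1 = 32
  3x_1 + x_2 + s2 = 20
  3x_1 + 2x_2 + s3 = 28
  x_1, x_2, s1, s2, s3 ≥ 0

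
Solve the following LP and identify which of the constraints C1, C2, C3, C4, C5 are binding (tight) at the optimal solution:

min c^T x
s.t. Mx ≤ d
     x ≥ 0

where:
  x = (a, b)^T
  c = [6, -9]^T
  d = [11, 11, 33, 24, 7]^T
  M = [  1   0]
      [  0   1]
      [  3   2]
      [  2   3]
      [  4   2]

At a = 0, b = 3.5, compute slack b - a·x for each constraint:
  C1: 11 − 0 = 11  (slack)
  C2: 11 − 3.5 = 7.5  (slack)
  C3: 33 − 7 = 26  (slack)
  C4: 24 − 10.5 = 13.5  (slack)
  C5: 7 − 7 = 0  (binding)

Optimal: a = 0, b = 3.5
Binding: C5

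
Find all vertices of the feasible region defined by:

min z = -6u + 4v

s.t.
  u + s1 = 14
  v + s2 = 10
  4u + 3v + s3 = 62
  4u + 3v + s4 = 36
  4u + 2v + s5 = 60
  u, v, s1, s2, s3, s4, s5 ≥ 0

(0, 0), (9, 0), (1.5, 10), (0, 10)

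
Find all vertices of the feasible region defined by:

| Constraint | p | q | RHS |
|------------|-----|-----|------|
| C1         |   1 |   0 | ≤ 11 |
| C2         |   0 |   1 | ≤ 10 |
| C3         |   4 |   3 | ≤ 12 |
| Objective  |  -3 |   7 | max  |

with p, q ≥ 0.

(0, 0), (3, 0), (0, 4)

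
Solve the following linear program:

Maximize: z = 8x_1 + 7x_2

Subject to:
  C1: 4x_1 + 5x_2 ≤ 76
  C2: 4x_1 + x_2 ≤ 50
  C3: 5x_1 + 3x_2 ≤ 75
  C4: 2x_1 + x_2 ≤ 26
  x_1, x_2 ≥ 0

Evaluate the objective at each vertex of the feasible region:
  z(0, 0) = 0
  z(12.5, 0) = 100
  z(12, 2) = 110
  z(9, 8) = 128  ←
  z(0, 15.2) = 106.4
The maximum is at x_1 = 9, x_2 = 8.

x_1 = 9, x_2 = 8, z = 128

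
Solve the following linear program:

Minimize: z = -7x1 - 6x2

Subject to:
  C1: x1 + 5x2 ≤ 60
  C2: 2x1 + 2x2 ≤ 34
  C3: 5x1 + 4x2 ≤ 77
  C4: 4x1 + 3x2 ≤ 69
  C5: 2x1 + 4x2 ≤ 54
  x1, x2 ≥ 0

Evaluate the objective at each vertex of the feasible region:
  z(0, 0) = 0
  z(15.4, 0) = -107.8
  z(9, 8) = -111  ←
  z(7, 10) = -109
  z(5, 11) = -101
  z(0, 12) = -72
The minimum is at x1 = 9, x2 = 8.

x1 = 9, x2 = 8, z = -111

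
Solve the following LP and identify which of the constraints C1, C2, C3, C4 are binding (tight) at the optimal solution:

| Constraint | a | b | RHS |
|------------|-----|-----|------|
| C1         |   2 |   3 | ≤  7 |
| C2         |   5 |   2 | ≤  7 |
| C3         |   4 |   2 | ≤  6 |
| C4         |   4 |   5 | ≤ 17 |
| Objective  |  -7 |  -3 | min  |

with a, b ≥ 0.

At a = 1, b = 1, compute slack b - a·x for each constraint:
  C1: 7 − 5 = 2  (slack)
  C2: 7 − 7 = 0  (binding)
  C3: 6 − 6 = 0  (binding)
  C4: 17 − 9 = 8  (slack)

Optimal: a = 1, b = 1
Binding: C2, C3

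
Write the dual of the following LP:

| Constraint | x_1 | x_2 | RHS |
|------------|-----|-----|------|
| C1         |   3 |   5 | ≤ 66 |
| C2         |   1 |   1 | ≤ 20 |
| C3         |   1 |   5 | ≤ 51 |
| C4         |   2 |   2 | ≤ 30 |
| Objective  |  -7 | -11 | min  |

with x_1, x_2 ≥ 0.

Primal min cᵀx s.t. Ax ≤ b, x ≥ 0  →  Dual max −bᵀy s.t. Aᵀy ≥ −c, y ≥ 0.

Maximize: z = -66y1 - 20y2 - 51y3 - 30y4

Subject to:
  3y1 + y2 + y3 + 2y4 ≥ 7
  5y1 + y2 + 5y3 + 2y4 ≥ 11
  y1, y2, y3, y4 ≥ 0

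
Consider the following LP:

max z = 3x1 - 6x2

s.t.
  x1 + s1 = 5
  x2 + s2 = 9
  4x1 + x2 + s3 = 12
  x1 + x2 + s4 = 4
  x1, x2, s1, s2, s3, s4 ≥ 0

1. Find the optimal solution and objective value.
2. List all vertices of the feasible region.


1. x1 = 3, x2 = 0, z = 9
2. (0, 0), (3, 0), (2.667, 1.333), (0, 4)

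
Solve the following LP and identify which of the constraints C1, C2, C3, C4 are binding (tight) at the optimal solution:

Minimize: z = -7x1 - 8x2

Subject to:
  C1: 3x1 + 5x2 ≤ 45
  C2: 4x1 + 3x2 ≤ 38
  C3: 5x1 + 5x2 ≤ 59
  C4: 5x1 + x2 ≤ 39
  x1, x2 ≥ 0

At x1 = 5, x2 = 6, compute slack b - a·x for each constraint:
  C1: 45 − 45 = 0  (binding)
  C2: 38 − 38 = 0  (binding)
  C3: 59 − 55 = 4  (slack)
  C4: 39 − 31 = 8  (slack)

Optimal: x1 = 5, x2 = 6
Binding: C1, C2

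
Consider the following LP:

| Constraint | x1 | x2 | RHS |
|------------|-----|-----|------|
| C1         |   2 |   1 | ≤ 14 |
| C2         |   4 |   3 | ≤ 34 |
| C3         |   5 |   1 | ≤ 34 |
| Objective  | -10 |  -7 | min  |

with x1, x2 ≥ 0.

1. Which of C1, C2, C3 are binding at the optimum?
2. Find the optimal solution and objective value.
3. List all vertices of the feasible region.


1. C1, C2
2. x1 = 4, x2 = 6, z = -82
3. (0, 0), (6.8, 0), (6.667, 0.6667), (4, 6), (0, 11.33)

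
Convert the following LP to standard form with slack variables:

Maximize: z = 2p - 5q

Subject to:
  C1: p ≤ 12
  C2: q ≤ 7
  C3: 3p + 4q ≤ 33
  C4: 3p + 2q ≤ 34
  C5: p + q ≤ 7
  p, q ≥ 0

max z = 2p - 5q

s.t.
  p + s1 = 12
  q + s2 = 7
  3p + 4q + s3 = 33
  3p + 2q + s4 = 34
  p + q + s5 = 7
  p, q, s1, s2, s3, s4, s5 ≥ 0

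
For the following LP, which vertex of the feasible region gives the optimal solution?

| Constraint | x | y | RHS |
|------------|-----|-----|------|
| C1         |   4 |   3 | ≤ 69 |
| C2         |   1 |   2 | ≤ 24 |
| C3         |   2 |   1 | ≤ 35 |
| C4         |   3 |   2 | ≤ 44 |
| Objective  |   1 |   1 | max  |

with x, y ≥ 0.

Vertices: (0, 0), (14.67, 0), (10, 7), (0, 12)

Evaluate the objective at each vertex of the feasible region:
  z(0, 0) = 0
  z(14.67, 0) = 14.67
  z(10, 7) = 17  ←
  z(0, 12) = 12
The maximum is at x = 10, y = 7.

(10, 7)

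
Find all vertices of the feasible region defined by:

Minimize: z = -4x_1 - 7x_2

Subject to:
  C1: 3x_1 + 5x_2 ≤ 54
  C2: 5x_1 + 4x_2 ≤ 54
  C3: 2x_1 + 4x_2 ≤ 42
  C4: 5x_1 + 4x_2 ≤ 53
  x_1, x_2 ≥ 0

(0, 0), (10.6, 0), (3.769, 8.538), (3, 9), (0, 10.5)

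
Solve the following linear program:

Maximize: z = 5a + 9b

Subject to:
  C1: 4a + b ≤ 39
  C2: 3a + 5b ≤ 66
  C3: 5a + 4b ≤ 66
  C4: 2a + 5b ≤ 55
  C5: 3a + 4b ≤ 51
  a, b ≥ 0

Evaluate the objective at each vertex of the feasible region:
  z(0, 0) = 0
  z(9.75, 0) = 48.75
  z(8.182, 6.273) = 97.36
  z(7.5, 7.125) = 101.6
  z(5, 9) = 106  ←
  z(0, 11) = 99
The maximum is at a = 5, b = 9.

a = 5, b = 9, z = 106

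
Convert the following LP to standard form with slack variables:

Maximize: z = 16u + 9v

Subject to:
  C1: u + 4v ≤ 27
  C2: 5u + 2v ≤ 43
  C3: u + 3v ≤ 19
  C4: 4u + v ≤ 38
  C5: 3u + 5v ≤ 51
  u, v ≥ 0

max z = 16u + 9v

s.t.
  u + 4v + s1 = 27
  5u + 2v + s2 = 43
  u + 3v + s3 = 19
  4u + v + s4 = 38
  3u + 5v + s5 = 51
  u, v, s1, s2, s3, s4, s5 ≥ 0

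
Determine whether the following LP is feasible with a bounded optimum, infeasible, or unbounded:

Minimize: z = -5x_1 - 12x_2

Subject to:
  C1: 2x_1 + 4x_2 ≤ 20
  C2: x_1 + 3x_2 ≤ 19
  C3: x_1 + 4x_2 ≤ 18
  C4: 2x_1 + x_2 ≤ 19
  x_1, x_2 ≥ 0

Feasible with a bounded optimal solution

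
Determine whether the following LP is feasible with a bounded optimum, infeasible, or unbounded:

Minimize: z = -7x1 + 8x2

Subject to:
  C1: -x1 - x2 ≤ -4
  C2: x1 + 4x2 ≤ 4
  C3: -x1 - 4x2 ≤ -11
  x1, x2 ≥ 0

Infeasible (no feasible solution exists)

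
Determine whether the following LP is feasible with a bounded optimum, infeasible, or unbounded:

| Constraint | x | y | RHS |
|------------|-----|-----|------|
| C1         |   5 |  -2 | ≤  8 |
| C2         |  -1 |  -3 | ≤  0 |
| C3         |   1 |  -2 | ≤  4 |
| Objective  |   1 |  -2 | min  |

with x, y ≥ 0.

Unbounded (objective can decrease without bound)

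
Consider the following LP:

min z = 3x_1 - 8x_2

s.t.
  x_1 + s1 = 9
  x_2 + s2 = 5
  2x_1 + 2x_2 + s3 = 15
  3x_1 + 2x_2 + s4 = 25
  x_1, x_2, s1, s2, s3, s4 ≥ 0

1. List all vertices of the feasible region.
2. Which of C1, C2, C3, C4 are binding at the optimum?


1. (0, 0), (7.5, 0), (2.5, 5), (0, 5)
2. C2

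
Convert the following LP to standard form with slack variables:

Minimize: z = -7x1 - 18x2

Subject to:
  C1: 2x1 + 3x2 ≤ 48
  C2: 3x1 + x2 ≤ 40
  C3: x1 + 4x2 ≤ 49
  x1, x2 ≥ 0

min z = -7x1 - 18x2

s.t.
  2x1 + 3x2 + s1 = 48
  3x1 + x2 + s2 = 40
  x1 + 4x2 + s3 = 49
  x1, x2, s1, s2, s3 ≥ 0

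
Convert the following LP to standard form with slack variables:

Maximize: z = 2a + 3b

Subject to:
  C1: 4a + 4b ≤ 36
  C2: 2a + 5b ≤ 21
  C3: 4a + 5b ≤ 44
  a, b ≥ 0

max z = 2a + 3b

s.t.
  4a + 4b + s1 = 36
  2a + 5b + s2 = 21
  4a + 5b + s3 = 44
  a, b, s1, s2, s3 ≥ 0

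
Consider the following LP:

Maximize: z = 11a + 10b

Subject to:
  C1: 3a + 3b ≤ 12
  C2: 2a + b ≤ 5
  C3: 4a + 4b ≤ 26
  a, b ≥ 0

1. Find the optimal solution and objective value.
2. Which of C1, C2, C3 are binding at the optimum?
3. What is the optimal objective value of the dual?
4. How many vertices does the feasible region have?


1. a = 1, b = 3, z = 41
2. C1, C2
3. 41
4. 4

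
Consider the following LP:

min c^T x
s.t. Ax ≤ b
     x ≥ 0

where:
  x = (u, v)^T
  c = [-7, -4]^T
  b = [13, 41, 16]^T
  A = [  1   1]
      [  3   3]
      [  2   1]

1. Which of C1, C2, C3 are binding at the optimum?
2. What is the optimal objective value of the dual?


1. C1, C3
2. -61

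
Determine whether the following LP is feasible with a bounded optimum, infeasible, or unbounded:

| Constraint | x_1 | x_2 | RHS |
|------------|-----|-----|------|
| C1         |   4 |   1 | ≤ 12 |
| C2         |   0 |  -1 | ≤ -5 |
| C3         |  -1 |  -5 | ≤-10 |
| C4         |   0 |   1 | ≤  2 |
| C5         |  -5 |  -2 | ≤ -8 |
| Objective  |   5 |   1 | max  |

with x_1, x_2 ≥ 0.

Infeasible (no feasible solution exists)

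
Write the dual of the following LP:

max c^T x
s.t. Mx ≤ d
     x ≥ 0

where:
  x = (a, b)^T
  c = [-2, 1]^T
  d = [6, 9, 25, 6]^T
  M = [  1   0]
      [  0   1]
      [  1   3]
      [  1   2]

Primal max cᵀx s.t. Ax ≤ b, x ≥ 0  →  Dual min bᵀy s.t. Aᵀy ≥ c, y ≥ 0.

Minimize: z = 6y1 + 9y2 + 25y3 + 6y4

Subject to:
  y1 + y3 + y4 ≥ -2
  y2 + 3y3 + 2y4 ≥ 1
  y1, y2, y3, y4 ≥ 0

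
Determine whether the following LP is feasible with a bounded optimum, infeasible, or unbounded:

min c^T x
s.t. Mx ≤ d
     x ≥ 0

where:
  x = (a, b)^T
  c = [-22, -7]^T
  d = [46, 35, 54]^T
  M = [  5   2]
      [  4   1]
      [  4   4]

Feasible with a bounded optimal solution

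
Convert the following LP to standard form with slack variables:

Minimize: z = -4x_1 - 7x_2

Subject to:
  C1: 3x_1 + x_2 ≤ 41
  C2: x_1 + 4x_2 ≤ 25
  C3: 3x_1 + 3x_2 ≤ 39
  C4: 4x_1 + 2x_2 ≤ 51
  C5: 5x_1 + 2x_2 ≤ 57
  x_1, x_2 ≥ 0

min z = -4x_1 - 7x_2

s.t.
  3x_1 + x_2 + s1 = 41
  x_1 + 4x_2 + s2 = 25
  3x_1 + 3x_2 + s3 = 39
  4x_1 + 2x_2 + s4 = 51
  5x_1 + 2x_2 + s5 = 57
  x_1, x_2, s1, s2, s3, s4, s5 ≥ 0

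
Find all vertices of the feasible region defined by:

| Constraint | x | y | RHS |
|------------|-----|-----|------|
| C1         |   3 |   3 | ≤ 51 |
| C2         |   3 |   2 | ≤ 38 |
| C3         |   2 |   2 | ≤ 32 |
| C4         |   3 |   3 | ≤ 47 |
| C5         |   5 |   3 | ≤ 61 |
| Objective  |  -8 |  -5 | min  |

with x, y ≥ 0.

(0, 0), (12.2, 0), (8, 7), (6.667, 9), (0, 15.67)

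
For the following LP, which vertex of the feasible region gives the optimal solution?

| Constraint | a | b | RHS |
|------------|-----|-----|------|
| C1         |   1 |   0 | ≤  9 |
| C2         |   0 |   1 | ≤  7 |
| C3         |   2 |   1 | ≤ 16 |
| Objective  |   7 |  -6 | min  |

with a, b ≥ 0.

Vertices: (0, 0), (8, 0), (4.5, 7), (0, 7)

Evaluate the objective at each vertex of the feasible region:
  z(0, 0) = 0
  z(8, 0) = 56
  z(4.5, 7) = -10.5
  z(0, 7) = -42  ←
The minimum is at a = 0, b = 7.

(0, 7)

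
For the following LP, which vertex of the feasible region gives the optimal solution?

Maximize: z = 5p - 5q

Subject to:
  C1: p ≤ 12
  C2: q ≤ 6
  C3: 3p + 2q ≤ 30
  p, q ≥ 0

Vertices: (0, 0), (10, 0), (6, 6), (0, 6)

Evaluate the objective at each vertex of the feasible region:
  z(0, 0) = 0
  z(10, 0) = 50  ←
  z(6, 6) = 0
  z(0, 6) = -30
The maximum is at p = 10, q = 0.

(10, 0)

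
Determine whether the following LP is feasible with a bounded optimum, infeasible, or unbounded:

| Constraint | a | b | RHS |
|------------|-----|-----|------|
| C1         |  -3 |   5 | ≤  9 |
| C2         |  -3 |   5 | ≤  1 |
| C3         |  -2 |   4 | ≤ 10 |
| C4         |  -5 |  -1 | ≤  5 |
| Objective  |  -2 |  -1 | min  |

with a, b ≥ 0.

Unbounded (objective can decrease without bound)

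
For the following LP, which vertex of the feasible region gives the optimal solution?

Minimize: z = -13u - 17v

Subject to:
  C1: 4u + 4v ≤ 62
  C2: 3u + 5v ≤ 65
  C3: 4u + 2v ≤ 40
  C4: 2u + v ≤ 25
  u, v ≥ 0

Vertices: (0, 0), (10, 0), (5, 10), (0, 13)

Evaluate the objective at each vertex of the feasible region:
  z(0, 0) = 0
  z(10, 0) = -130
  z(5, 10) = -235  ←
  z(0, 13) = -221
The minimum is at u = 5, v = 10.

(5, 10)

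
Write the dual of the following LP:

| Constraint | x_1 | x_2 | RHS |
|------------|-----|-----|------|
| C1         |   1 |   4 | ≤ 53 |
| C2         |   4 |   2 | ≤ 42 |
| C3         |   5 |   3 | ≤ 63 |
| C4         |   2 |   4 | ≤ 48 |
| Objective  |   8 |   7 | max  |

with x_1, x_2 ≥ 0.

Primal max cᵀx s.t. Ax ≤ b, x ≥ 0  →  Dual min bᵀy s.t. Aᵀy ≥ c, y ≥ 0.

Minimize: z = 53y1 + 42y2 + 63y3 + 48y4

Subject to:
  y1 + 4y2 + 5y3 + 2y4 ≥ 8
  4y1 + 2y2 + 3y3 + 4y4 ≥ 7
  y1, y2, y3, y4 ≥ 0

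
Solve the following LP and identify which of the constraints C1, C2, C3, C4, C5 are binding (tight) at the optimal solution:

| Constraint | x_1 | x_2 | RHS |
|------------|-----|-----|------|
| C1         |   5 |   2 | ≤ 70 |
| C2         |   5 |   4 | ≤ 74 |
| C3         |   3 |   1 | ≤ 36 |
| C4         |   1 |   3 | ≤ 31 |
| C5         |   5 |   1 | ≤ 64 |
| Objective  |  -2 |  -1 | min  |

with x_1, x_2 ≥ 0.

At x_1 = 10, x_2 = 6, compute slack b - a·x for each constraint:
  C1: 70 − 62 = 8  (slack)
  C2: 74 − 74 = 0  (binding)
  C3: 36 − 36 = 0  (binding)
  C4: 31 − 28 = 3  (slack)
  C5: 64 − 56 = 8  (slack)

Optimal: x_1 = 10, x_2 = 6
Binding: C2, C3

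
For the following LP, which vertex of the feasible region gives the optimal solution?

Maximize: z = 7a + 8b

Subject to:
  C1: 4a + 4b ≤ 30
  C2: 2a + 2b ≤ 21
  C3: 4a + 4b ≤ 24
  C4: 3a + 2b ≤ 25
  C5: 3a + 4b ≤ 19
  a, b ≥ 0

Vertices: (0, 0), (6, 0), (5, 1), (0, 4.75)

Evaluate the objective at each vertex of the feasible region:
  z(0, 0) = 0
  z(6, 0) = 42
  z(5, 1) = 43  ←
  z(0, 4.75) = 38
The maximum is at a = 5, b = 1.

(5, 1)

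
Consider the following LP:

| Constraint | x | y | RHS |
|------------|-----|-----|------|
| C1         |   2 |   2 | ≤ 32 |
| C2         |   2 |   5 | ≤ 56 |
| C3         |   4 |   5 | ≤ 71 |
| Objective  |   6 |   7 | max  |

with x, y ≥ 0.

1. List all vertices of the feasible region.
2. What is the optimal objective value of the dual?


1. (0, 0), (16, 0), (9, 7), (7.5, 8.2), (0, 11.2)
2. 103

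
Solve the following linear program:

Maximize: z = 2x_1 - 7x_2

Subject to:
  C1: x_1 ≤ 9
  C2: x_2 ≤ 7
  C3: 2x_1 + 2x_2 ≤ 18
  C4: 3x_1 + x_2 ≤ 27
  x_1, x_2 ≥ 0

Evaluate the objective at each vertex of the feasible region:
  z(0, 0) = 0
  z(9, 0) = 18  ←
  z(2, 7) = -45
  z(0, 7) = -49
The maximum is at x_1 = 9, x_2 = 0.

x_1 = 9, x_2 = 0, z = 18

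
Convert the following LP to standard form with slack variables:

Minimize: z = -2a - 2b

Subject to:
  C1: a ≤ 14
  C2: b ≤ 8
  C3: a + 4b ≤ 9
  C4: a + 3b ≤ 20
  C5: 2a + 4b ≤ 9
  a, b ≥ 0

min z = -2a - 2b

s.t.
  a + s1 = 14
  b + s2 = 8
  a + 4b + s3 = 9
  a + 3b + s4 = 20
  2a + 4b + s5 = 9
  a, b, s1, s2, s3, s4, s5 ≥ 0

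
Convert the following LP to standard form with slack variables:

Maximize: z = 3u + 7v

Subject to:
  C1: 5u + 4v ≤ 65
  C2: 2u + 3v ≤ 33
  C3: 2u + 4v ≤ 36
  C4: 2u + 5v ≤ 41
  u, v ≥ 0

max z = 3u + 7v

s.t.
  5u + 4v + s1 = 65
  2u + 3v + s2 = 33
  2u + 4v + s3 = 36
  2u + 5v + s4 = 41
  u, v, s1, s2, s3, s4 ≥ 0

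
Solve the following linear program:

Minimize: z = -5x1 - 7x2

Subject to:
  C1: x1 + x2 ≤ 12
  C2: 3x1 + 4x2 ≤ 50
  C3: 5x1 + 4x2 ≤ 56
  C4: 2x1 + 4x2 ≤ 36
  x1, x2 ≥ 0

Evaluate the objective at each vertex of the feasible region:
  z(0, 0) = 0
  z(11.2, 0) = -56
  z(8, 4) = -68
  z(6, 6) = -72  ←
  z(0, 9) = -63
The minimum is at x1 = 6, x2 = 6.

x1 = 6, x2 = 6, z = -72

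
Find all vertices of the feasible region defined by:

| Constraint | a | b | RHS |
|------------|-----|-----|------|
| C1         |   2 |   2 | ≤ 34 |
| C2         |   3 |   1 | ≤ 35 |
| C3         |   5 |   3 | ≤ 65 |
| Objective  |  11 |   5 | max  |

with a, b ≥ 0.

(0, 0), (11.67, 0), (10, 5), (7, 10), (0, 17)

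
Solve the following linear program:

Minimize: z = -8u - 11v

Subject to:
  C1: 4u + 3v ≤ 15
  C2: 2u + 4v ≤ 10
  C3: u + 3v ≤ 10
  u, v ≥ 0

Evaluate the objective at each vertex of the feasible region:
  z(0, 0) = 0
  z(3.75, 0) = -30
  z(3, 1) = -35  ←
  z(0, 2.5) = -27.5
The minimum is at u = 3, v = 1.

u = 3, v = 1, z = -35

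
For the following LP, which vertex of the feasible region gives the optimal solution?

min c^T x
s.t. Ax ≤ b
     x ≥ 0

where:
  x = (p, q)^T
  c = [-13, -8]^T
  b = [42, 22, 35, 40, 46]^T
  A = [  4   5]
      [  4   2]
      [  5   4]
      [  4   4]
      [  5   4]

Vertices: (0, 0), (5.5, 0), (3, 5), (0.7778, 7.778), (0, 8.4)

Evaluate the objective at each vertex of the feasible region:
  z(0, 0) = 0
  z(5.5, 0) = -71.5
  z(3, 5) = -79  ←
  z(0.7778, 7.778) = -72.33
  z(0, 8.4) = -67.2
The minimum is at p = 3, q = 5.

(3, 5)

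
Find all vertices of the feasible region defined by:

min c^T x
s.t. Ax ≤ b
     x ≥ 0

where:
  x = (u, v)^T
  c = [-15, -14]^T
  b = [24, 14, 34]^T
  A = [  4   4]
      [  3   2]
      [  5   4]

(0, 0), (4.667, 0), (2, 4), (0, 6)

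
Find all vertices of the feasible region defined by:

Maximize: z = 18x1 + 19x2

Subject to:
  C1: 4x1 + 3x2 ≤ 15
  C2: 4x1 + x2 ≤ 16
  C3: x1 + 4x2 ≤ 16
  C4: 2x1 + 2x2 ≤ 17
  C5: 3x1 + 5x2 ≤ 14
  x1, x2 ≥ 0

(0, 0), (3.75, 0), (3, 1), (0, 2.8)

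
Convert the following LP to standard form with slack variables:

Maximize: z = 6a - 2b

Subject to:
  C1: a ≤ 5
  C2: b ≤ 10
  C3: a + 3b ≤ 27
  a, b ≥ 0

max z = 6a - 2b

s.t.
  a + s1 = 5
  b + s2 = 10
  a + 3b + s3 = 27
  a, b, s1, s2, s3 ≥ 0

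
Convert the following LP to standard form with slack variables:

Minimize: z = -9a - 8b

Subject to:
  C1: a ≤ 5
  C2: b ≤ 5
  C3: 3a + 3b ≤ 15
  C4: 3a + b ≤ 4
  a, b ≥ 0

min z = -9a - 8b

s.t.
  a + s1 = 5
  b + s2 = 5
  3a + 3b + s3 = 15
  3a + b + s4 = 4
  a, b, s1, s2, s3, s4 ≥ 0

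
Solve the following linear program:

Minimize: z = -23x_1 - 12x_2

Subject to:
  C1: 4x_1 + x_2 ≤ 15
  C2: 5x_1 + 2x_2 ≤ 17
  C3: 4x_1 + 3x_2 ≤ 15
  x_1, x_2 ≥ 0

Evaluate the objective at each vertex of the feasible region:
  z(0, 0) = 0
  z(3.4, 0) = -78.2
  z(3, 1) = -81  ←
  z(0, 5) = -60
The minimum is at x_1 = 3, x_2 = 1.

x_1 = 3, x_2 = 1, z = -81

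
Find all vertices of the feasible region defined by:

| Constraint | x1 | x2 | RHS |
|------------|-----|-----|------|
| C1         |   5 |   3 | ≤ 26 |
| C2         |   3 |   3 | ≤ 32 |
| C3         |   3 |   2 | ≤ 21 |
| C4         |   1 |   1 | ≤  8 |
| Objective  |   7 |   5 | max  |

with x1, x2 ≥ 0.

(0, 0), (5.2, 0), (1, 7), (0, 8)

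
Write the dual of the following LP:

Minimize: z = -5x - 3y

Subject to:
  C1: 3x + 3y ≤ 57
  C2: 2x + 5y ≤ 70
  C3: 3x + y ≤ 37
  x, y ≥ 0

Primal min cᵀx s.t. Ax ≤ b, x ≥ 0  →  Dual max −bᵀy s.t. Aᵀy ≥ −c, y ≥ 0.

Maximize: z = -57y1 - 70y2 - 37y3

Subject to:
  3y1 + 2y2 + 3y3 ≥ 5
  3y1 + 5y2 + y3 ≥ 3
  y1, y2, y3 ≥ 0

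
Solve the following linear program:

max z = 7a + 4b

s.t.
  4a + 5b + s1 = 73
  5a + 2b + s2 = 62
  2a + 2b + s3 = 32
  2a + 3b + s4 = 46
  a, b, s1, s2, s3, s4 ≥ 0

Evaluate the objective at each vertex of the feasible region:
  z(0, 0) = 0
  z(12.4, 0) = 86.8
  z(10, 6) = 94  ←
  z(7, 9) = 85
  z(0, 14.6) = 58.4
The maximum is at a = 10, b = 6.

a = 10, b = 6, z = 94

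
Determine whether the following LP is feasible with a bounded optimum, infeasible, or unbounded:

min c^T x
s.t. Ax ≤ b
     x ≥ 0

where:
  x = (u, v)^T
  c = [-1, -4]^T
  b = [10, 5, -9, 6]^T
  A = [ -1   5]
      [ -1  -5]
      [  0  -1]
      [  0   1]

Infeasible (no feasible solution exists)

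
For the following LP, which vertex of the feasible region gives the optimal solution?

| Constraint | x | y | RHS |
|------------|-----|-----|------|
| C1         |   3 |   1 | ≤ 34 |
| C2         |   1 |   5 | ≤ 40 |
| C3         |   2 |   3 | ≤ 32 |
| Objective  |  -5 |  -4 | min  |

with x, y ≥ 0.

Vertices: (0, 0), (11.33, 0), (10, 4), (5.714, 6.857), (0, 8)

Evaluate the objective at each vertex of the feasible region:
  z(0, 0) = 0
  z(11.33, 0) = -56.67
  z(10, 4) = -66  ←
  z(5.714, 6.857) = -56
  z(0, 8) = -32
The minimum is at x = 10, y = 4.

(10, 4)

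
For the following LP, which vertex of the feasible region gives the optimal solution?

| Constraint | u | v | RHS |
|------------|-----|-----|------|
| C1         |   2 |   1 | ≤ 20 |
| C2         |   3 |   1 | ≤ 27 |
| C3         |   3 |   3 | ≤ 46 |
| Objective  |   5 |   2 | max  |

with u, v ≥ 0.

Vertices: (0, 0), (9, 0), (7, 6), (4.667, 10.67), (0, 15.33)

Evaluate the objective at each vertex of the feasible region:
  z(0, 0) = 0
  z(9, 0) = 45
  z(7, 6) = 47  ←
  z(4.667, 10.67) = 44.67
  z(0, 15.33) = 30.67
The maximum is at u = 7, v = 6.

(7, 6)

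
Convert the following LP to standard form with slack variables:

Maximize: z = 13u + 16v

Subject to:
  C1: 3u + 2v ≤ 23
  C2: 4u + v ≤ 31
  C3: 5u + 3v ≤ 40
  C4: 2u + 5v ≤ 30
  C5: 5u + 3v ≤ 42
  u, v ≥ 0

max z = 13u + 16v

s.t.
  3u + 2v + s1 = 23
  4u + v + s2 = 31
  5u + 3v + s3 = 40
  2u + 5v + s4 = 30
  5u + 3v + s5 = 42
  u, v, s1, s2, s3, s4, s5 ≥ 0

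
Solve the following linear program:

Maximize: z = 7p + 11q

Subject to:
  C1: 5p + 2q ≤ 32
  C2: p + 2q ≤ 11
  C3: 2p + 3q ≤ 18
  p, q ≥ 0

Evaluate the objective at each vertex of the feasible region:
  z(0, 0) = 0
  z(6.4, 0) = 44.8
  z(5.455, 2.364) = 64.18
  z(3, 4) = 65  ←
  z(0, 5.5) = 60.5
The maximum is at p = 3, q = 4.

p = 3, q = 4, z = 65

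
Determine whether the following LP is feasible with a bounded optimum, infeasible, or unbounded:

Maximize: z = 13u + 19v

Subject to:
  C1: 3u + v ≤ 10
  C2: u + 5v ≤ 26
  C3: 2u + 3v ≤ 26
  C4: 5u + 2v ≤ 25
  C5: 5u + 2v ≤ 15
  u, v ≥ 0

Feasible with a bounded optimal solution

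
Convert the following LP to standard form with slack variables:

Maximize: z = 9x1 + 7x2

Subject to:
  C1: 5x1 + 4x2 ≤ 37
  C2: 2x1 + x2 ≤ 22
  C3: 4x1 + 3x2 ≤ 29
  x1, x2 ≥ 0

max z = 9x1 + 7x2

s.t.
  5x1 + 4x2 + s1 = 37
  2x1 + x2 + s2 = 22
  4x1 + 3x2 + s3 = 29
  x1, x2, s1, s2, s3 ≥ 0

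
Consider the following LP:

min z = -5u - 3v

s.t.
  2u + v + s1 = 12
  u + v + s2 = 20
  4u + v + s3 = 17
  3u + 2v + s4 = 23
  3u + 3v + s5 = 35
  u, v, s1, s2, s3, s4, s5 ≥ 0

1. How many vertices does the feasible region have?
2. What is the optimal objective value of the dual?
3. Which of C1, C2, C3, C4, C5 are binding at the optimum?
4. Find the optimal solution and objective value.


1. 5
2. -35
3. C1, C4
4. u = 1, v = 10, z = -35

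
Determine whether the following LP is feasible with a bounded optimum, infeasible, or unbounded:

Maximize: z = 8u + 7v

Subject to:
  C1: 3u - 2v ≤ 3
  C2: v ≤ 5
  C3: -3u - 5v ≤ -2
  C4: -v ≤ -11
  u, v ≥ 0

Infeasible (no feasible solution exists)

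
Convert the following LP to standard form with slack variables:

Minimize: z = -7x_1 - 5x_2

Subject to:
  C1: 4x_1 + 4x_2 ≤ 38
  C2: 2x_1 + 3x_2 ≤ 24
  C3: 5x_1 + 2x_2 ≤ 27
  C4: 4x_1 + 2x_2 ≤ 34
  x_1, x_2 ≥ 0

min z = -7x_1 - 5x_2

s.t.
  4x_1 + 4x_2 + s1 = 38
  2x_1 + 3x_2 + s2 = 24
  5x_1 + 2x_2 + s3 = 27
  4x_1 + 2x_2 + s4 = 34
  x_1, x_2, s1, s2, s3, s4 ≥ 0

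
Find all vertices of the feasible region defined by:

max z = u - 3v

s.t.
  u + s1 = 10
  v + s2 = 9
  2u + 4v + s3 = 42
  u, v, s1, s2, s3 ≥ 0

(0, 0), (10, 0), (10, 5.5), (3, 9), (0, 9)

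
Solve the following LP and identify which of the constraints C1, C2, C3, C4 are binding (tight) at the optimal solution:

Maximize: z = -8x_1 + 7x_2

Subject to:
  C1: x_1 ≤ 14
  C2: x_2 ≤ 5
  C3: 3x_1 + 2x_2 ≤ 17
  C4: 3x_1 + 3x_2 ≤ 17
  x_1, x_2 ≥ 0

At x_1 = 0, x_2 = 5, compute slack b - a·x for each constraint:
  C1: 14 − 0 = 14  (slack)
  C2: 5 − 5 = 0  (binding)
  C3: 17 − 10 = 7  (slack)
  C4: 17 − 15 = 2  (slack)

Optimal: x_1 = 0, x_2 = 5
Binding: C2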